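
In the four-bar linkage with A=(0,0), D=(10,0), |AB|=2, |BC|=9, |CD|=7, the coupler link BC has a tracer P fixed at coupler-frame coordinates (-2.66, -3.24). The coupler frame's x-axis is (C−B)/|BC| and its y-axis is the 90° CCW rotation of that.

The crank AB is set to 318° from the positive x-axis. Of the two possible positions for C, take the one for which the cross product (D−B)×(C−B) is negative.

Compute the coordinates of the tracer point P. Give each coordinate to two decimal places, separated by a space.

A=(0,0), D=(10.00,0)
B = A + 2.00·(cos318°, sin318°) = (1.4863, -1.3383)
|BD| = 8.6182
circle(B,9.00) ∩ circle(D,7.00): a=6.1656, h=6.5563
  candidates: C₊=(6.5591,6.0959) cross=56.504; C₋=(8.5952,-6.8576) cross=-56.504
  mode - wants cross < 0 → take C=(8.5952,-6.8576) (cross=-56.504)
ex = (C−B)/|BC| = (0.7899,-0.6133); ey = (0.6133,0.7899)
P = B + -2.66·ex + -3.24·ey = (-2.6018,-2.2662)

-2.60 -2.27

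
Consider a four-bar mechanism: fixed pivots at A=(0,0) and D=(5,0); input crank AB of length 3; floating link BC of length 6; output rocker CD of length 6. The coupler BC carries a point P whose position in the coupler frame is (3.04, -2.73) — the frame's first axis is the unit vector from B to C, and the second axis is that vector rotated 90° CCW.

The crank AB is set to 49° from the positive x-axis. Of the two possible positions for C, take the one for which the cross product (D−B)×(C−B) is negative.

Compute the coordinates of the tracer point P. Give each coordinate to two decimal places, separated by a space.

-1.58 0.24

A=(0,0), D=(5.00,0)
B = A + 3.00·(cos49°, sin49°) = (1.9682, 2.2641)
|BD| = 3.7839
circle(B,6.00) ∩ circle(D,6.00): a=1.8920, h=5.6939
  candidates: C₊=(6.8910,5.6942) cross=21.545; C₋=(0.0771,-3.4301) cross=-21.545
  mode - wants cross < 0 → take C=(0.0771,-3.4301) (cross=-21.545)
ex = (C−B)/|BC| = (-0.3152,-0.9490); ey = (0.9490,-0.3152)
P = B + 3.04·ex + -2.73·ey = (-1.5808,0.2395)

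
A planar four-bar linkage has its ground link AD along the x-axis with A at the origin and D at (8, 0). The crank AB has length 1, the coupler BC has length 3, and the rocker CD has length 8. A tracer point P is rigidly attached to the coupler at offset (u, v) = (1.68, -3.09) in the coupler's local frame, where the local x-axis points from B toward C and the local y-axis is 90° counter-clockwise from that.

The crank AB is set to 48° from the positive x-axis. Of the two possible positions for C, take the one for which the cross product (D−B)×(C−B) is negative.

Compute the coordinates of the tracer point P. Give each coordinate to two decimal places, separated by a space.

-2.60 -0.56

A=(0,0), D=(8.00,0)
B = A + 1.00·(cos48°, sin48°) = (0.6691, 0.7431)
|BD| = 7.3684
circle(B,3.00) ∩ circle(D,8.00): a=-0.0479, h=2.9996
  candidates: C₊=(0.9240,3.7323) cross=22.103; C₋=(0.3189,-2.2363) cross=-22.103
  mode - wants cross < 0 → take C=(0.3189,-2.2363) (cross=-22.103)
ex = (C−B)/|BC| = (-0.1167,-0.9932); ey = (0.9932,-0.1167)
P = B + 1.68·ex + -3.09·ey = (-2.5959,-0.5647)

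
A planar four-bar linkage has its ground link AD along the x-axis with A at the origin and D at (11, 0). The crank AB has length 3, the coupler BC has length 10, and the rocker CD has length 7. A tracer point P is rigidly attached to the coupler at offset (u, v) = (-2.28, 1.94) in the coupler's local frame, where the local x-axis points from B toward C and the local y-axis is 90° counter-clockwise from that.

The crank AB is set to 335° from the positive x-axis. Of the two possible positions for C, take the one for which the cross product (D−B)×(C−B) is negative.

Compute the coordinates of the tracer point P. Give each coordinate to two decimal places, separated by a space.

1.96 1.63

A=(0,0), D=(11.00,0)
B = A + 3.00·(cos335°, sin335°) = (2.7189, -1.2679)
|BD| = 8.3776
circle(B,10.00) ∩ circle(D,7.00): a=7.2326, h=6.9057
  candidates: C₊=(8.8231,6.6529) cross=57.853; C₋=(10.9134,-6.9995) cross=-57.853
  mode - wants cross < 0 → take C=(10.9134,-6.9995) (cross=-57.853)
ex = (C−B)/|BC| = (0.8194,-0.5732); ey = (0.5732,0.8194)
P = B + -2.28·ex + 1.94·ey = (1.9625,1.6287)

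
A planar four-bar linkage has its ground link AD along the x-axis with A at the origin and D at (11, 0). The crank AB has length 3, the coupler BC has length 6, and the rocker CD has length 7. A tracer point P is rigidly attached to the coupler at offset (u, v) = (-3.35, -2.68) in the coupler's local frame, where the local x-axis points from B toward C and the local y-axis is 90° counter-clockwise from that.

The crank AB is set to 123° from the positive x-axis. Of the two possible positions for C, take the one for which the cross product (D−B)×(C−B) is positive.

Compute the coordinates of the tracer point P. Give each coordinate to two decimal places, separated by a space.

-5.12 0.01

A=(0,0), D=(11.00,0)
B = A + 3.00·(cos123°, sin123°) = (-1.6339, 2.5160)
|BD| = 12.8820
circle(B,6.00) ∩ circle(D,7.00): a=5.9364, h=0.8711
  candidates: C₊=(4.3583,2.2109) cross=11.222; C₋=(4.0180,0.5022) cross=-11.222
  mode + wants cross > 0 → take C=(4.3583,2.2109) (cross=11.222)
ex = (C−B)/|BC| = (0.9987,-0.0509); ey = (0.0509,0.9987)
P = B + -3.35·ex + -2.68·ey = (-5.1159,0.0098)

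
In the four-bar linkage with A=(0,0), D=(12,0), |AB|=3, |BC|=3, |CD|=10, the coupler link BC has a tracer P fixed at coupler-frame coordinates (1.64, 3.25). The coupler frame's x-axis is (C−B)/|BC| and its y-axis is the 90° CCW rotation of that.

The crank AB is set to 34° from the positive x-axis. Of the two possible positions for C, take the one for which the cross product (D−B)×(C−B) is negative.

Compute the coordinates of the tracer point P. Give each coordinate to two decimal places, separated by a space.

A=(0,0), D=(12.00,0)
B = A + 3.00·(cos34°, sin34°) = (2.4871, 1.6776)
|BD| = 9.6597
circle(B,3.00) ∩ circle(D,10.00): a=0.1195, h=2.9976
  candidates: C₊=(3.1254,4.6089) cross=28.956; C₋=(2.0842,-1.2952) cross=-28.956
  mode - wants cross < 0 → take C=(2.0842,-1.2952) (cross=-28.956)
ex = (C−B)/|BC| = (-0.1343,-0.9909); ey = (0.9909,-0.1343)
P = B + 1.64·ex + 3.25·ey = (5.4874,-0.3840)

5.49 -0.38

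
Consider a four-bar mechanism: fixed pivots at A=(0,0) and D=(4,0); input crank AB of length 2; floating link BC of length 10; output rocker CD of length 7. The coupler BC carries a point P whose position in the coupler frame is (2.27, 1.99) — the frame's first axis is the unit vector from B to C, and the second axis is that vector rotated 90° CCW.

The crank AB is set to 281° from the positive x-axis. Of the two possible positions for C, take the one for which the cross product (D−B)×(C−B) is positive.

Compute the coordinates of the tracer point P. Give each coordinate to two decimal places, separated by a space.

-0.35 0.96

A=(0,0), D=(4.00,0)
B = A + 2.00·(cos281°, sin281°) = (0.3816, -1.9633)
|BD| = 4.1167
circle(B,10.00) ∩ circle(D,7.00): a=8.2527, h=5.6475
  candidates: C₊=(4.9421,6.9363) cross=23.249; C₋=(10.3286,-2.9914) cross=-23.249
  mode + wants cross > 0 → take C=(4.9421,6.9363) (cross=23.249)
ex = (C−B)/|BC| = (0.4560,0.8900); ey = (-0.8900,0.4560)
P = B + 2.27·ex + 1.99·ey = (-0.3542,0.9645)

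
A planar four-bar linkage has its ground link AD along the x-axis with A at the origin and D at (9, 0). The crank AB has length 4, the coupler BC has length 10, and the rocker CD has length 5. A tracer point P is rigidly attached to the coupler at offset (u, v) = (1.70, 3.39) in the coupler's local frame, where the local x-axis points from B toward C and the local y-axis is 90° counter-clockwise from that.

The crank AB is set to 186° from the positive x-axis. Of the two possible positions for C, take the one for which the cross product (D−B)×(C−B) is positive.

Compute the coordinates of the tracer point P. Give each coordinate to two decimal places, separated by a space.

-3.68 3.36

A=(0,0), D=(9.00,0)
B = A + 4.00·(cos186°, sin186°) = (-3.9781, -0.4181)
|BD| = 12.9848
circle(B,10.00) ∩ circle(D,5.00): a=9.3804, h=3.4653
  candidates: C₊=(5.2859,3.3474) cross=44.996; C₋=(5.5090,-3.5795) cross=-44.996
  mode + wants cross > 0 → take C=(5.2859,3.3474) (cross=44.996)
ex = (C−B)/|BC| = (0.9264,0.3766); ey = (-0.3766,0.9264)
P = B + 1.70·ex + 3.39·ey = (-3.6797,3.3625)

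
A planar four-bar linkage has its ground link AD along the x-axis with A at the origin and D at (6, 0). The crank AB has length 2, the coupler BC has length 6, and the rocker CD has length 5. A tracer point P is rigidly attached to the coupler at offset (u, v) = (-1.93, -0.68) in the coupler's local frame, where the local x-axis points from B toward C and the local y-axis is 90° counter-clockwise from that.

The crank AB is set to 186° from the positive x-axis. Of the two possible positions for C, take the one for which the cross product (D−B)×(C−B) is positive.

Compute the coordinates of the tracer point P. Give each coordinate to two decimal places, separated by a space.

-3.03 -1.97

A=(0,0), D=(6.00,0)
B = A + 2.00·(cos186°, sin186°) = (-1.9890, -0.2091)
|BD| = 7.9918
circle(B,6.00) ∩ circle(D,5.00): a=4.6841, h=3.7496
  candidates: C₊=(2.5954,3.6618) cross=29.966; C₋=(2.7915,-3.8348) cross=-29.966
  mode + wants cross > 0 → take C=(2.5954,3.6618) (cross=29.966)
ex = (C−B)/|BC| = (0.7641,0.6451); ey = (-0.6451,0.7641)
P = B + -1.93·ex + -0.68·ey = (-3.0250,-1.9737)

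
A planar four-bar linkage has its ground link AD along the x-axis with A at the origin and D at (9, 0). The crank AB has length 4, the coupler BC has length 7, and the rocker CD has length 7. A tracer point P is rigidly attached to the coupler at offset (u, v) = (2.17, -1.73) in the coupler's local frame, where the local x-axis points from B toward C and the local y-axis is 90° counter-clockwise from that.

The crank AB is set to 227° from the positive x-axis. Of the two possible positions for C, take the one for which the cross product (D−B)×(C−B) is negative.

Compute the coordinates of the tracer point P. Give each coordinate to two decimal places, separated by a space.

A=(0,0), D=(9.00,0)
B = A + 4.00·(cos227°, sin227°) = (-2.7280, -2.9254)
|BD| = 12.0873
circle(B,7.00) ∩ circle(D,7.00): a=6.0437, h=3.5319
  candidates: C₊=(2.2812,1.9642) cross=42.691; C₋=(3.9908,-4.8896) cross=-42.691
  mode - wants cross < 0 → take C=(3.9908,-4.8896) (cross=-42.691)
ex = (C−B)/|BC| = (0.9598,-0.2806); ey = (0.2806,0.9598)
P = B + 2.17·ex + -1.73·ey = (-1.1306,-5.1948)

-1.13 -5.19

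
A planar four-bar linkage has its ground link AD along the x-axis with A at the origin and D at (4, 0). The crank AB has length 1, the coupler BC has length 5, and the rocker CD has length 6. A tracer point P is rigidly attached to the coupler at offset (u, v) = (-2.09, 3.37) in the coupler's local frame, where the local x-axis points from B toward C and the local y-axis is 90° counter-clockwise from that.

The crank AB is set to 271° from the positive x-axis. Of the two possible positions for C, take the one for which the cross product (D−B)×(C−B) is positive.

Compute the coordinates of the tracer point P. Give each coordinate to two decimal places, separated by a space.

-3.12 -3.42

A=(0,0), D=(4.00,0)
B = A + 1.00·(cos271°, sin271°) = (0.0175, -0.9998)
|BD| = 4.1061
circle(B,5.00) ∩ circle(D,6.00): a=0.7136, h=4.9488
  candidates: C₊=(-0.4955,3.9738) cross=20.321; C₋=(1.9146,-5.6259) cross=-20.321
  mode + wants cross > 0 → take C=(-0.4955,3.9738) (cross=20.321)
ex = (C−B)/|BC| = (-0.1026,0.9947); ey = (-0.9947,-0.1026)
P = B + -2.09·ex + 3.37·ey = (-3.1204,-3.4245)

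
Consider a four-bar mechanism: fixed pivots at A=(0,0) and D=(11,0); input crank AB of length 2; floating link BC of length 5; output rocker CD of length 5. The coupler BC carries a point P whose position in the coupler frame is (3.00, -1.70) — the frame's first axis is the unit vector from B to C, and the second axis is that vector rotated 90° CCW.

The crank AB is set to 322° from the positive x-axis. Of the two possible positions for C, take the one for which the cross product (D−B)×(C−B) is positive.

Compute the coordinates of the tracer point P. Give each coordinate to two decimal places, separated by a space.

5.02 -1.47

A=(0,0), D=(11.00,0)
B = A + 2.00·(cos322°, sin322°) = (1.5760, -1.2313)
|BD| = 9.5041
circle(B,5.00) ∩ circle(D,5.00): a=4.7520, h=1.5550
  candidates: C₊=(6.0865,0.9263) cross=14.779; C₋=(6.4895,-2.1576) cross=-14.779
  mode + wants cross > 0 → take C=(6.0865,0.9263) (cross=14.779)
ex = (C−B)/|BC| = (0.9021,0.4315); ey = (-0.4315,0.9021)
P = B + 3.00·ex + -1.70·ey = (5.0159,-1.4703)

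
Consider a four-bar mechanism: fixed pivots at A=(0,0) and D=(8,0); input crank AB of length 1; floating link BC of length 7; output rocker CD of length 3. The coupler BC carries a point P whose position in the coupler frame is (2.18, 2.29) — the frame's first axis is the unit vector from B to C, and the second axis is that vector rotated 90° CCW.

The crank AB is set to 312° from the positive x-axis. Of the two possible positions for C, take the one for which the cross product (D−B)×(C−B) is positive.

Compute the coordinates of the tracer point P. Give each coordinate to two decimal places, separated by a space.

1.43 2.33

A=(0,0), D=(8.00,0)
B = A + 1.00·(cos312°, sin312°) = (0.6691, -0.7431)
|BD| = 7.3684
circle(B,7.00) ∩ circle(D,3.00): a=6.3985, h=2.8389
  candidates: C₊=(6.7487,2.7266) cross=20.918; C₋=(7.3213,-2.9222) cross=-20.918
  mode + wants cross > 0 → take C=(6.7487,2.7266) (cross=20.918)
ex = (C−B)/|BC| = (0.8685,0.4957); ey = (-0.4957,0.8685)
P = B + 2.18·ex + 2.29·ey = (1.4274,2.3263)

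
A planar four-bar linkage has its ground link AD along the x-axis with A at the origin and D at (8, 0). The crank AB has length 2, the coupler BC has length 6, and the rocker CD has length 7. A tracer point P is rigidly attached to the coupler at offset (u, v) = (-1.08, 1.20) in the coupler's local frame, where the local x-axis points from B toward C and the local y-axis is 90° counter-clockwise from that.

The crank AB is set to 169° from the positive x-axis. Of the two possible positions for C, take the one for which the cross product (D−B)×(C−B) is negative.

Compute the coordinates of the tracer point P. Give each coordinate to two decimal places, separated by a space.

-1.85 1.99

A=(0,0), D=(8.00,0)
B = A + 2.00·(cos169°, sin169°) = (-1.9633, 0.3816)
|BD| = 9.9706
circle(B,6.00) ∩ circle(D,7.00): a=4.3334, h=4.1499
  candidates: C₊=(2.5258,4.3627) cross=41.377; C₋=(2.2081,-3.9311) cross=-41.377
  mode - wants cross < 0 → take C=(2.2081,-3.9311) (cross=-41.377)
ex = (C−B)/|BC| = (0.6952,-0.7188); ey = (0.7188,0.6952)
P = B + -1.08·ex + 1.20·ey = (-1.8515,1.9922)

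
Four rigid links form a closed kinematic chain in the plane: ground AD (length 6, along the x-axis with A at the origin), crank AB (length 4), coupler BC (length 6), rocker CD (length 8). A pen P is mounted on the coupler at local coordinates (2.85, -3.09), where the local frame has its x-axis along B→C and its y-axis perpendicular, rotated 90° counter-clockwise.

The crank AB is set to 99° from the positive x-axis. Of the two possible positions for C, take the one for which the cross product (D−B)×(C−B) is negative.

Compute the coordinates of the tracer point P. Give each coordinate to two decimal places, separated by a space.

A=(0,0), D=(6.00,0)
B = A + 4.00·(cos99°, sin99°) = (-0.6257, 3.9508)
|BD| = 7.7142
circle(B,6.00) ∩ circle(D,8.00): a=2.0423, h=5.6417
  candidates: C₊=(4.0177,7.7505) cross=43.521; C₋=(-1.7610,-1.9409) cross=-43.521
  mode - wants cross < 0 → take C=(-1.7610,-1.9409) (cross=-43.521)
ex = (C−B)/|BC| = (-0.1892,-0.9819); ey = (0.9819,-0.1892)
P = B + 2.85·ex + -3.09·ey = (-4.1992,1.7369)

-4.20 1.74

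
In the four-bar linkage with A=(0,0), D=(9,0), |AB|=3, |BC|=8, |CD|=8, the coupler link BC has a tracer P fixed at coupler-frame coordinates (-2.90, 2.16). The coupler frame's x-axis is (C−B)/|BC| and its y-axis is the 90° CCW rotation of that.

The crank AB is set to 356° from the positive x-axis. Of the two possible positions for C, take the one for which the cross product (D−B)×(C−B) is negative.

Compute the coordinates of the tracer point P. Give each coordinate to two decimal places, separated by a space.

3.78 3.32

A=(0,0), D=(9.00,0)
B = A + 3.00·(cos356°, sin356°) = (2.9927, -0.2093)
|BD| = 6.0110
circle(B,8.00) ∩ circle(D,8.00): a=3.0055, h=7.4140
  candidates: C₊=(5.7382,7.3049) cross=44.565; C₋=(6.2545,-7.5141) cross=-44.565
  mode - wants cross < 0 → take C=(6.2545,-7.5141) (cross=-44.565)
ex = (C−B)/|BC| = (0.4077,-0.9131); ey = (0.9131,0.4077)
P = B + -2.90·ex + 2.16·ey = (3.7826,3.3194)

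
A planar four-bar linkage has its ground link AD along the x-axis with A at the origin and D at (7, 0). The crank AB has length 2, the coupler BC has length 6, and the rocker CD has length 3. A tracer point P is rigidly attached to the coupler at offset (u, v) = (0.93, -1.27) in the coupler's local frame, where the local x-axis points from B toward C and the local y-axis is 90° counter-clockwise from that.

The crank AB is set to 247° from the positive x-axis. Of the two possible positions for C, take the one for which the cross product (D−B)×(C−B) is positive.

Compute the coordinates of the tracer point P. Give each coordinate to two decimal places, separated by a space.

A=(0,0), D=(7.00,0)
B = A + 2.00·(cos247°, sin247°) = (-0.7815, -1.8410)
|BD| = 7.9963
circle(B,6.00) ∩ circle(D,3.00): a=5.6864, h=1.9143
  candidates: C₊=(4.3115,1.3311) cross=15.307; C₋=(5.1929,-2.3947) cross=-15.307
  mode + wants cross > 0 → take C=(4.3115,1.3311) (cross=15.307)
ex = (C−B)/|BC| = (0.8488,0.5287); ey = (-0.5287,0.8488)
P = B + 0.93·ex + -1.27·ey = (0.6794,-2.4273)

0.68 -2.43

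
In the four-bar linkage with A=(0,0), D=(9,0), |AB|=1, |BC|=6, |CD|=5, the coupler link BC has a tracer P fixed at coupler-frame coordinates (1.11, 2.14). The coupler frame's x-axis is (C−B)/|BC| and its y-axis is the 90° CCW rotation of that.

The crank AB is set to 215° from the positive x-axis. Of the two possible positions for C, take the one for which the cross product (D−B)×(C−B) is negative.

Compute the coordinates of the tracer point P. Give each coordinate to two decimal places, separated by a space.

0.98 1.03

A=(0,0), D=(9.00,0)
B = A + 1.00·(cos215°, sin215°) = (-0.8192, -0.5736)
|BD| = 9.8359
circle(B,6.00) ∩ circle(D,5.00): a=5.4771, h=2.4497
  candidates: C₊=(4.5058,2.1914) cross=24.095; C₋=(4.7915,-2.6997) cross=-24.095
  mode - wants cross < 0 → take C=(4.7915,-2.6997) (cross=-24.095)
ex = (C−B)/|BC| = (0.9351,-0.3544); ey = (0.3544,0.9351)
P = B + 1.11·ex + 2.14·ey = (0.9771,1.0342)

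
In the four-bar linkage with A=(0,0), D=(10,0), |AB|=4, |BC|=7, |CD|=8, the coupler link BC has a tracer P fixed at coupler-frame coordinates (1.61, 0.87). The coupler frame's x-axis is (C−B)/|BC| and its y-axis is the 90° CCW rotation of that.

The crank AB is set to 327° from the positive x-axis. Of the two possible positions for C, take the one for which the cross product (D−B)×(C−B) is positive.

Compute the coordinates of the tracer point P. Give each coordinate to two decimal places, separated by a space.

A=(0,0), D=(10.00,0)
B = A + 4.00·(cos327°, sin327°) = (3.3547, -2.1786)
|BD| = 6.9933
circle(B,7.00) ∩ circle(D,8.00): a=2.4242, h=6.5668
  candidates: C₊=(3.6126,4.8167) cross=45.924; C₋=(7.7040,-7.6634) cross=-45.924
  mode + wants cross > 0 → take C=(3.6126,4.8167) (cross=45.924)
ex = (C−B)/|BC| = (0.0368,0.9993); ey = (-0.9993,0.0368)
P = B + 1.61·ex + 0.87·ey = (2.5446,-0.5376)

2.54 -0.54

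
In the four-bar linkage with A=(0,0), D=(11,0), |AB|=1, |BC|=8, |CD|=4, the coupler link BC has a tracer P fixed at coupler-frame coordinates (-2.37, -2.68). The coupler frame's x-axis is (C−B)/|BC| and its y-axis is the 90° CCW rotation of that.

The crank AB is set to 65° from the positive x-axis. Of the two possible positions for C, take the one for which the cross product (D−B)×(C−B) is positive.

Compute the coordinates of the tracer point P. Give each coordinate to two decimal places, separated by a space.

A=(0,0), D=(11.00,0)
B = A + 1.00·(cos65°, sin65°) = (0.4226, 0.9063)
|BD| = 10.6161
circle(B,8.00) ∩ circle(D,4.00): a=7.5688, h=2.5911
  candidates: C₊=(8.1850,2.8418) cross=27.507; C₋=(7.7426,-2.3214) cross=-27.507
  mode + wants cross > 0 → take C=(8.1850,2.8418) (cross=27.507)
ex = (C−B)/|BC| = (0.9703,0.2419); ey = (-0.2419,0.9703)
P = B + -2.37·ex + -2.68·ey = (-1.2286,-2.2675)

-1.23 -2.27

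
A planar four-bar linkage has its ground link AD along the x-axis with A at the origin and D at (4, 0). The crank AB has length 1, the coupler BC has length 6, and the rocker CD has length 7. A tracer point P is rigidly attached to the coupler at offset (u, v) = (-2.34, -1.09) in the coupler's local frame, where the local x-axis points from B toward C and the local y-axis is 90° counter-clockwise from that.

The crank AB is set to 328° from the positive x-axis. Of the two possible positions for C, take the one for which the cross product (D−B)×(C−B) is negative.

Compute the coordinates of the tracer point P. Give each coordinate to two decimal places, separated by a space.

A=(0,0), D=(4.00,0)
B = A + 1.00·(cos328°, sin328°) = (0.8480, -0.5299)
|BD| = 3.1962
circle(B,6.00) ∩ circle(D,7.00): a=-0.4356, h=5.9842
  candidates: C₊=(-0.5737,5.2992) cross=19.127; C₋=(1.4107,-6.5035) cross=-19.127
  mode - wants cross < 0 → take C=(1.4107,-6.5035) (cross=-19.127)
ex = (C−B)/|BC| = (0.0938,-0.9956); ey = (0.9956,0.0938)
P = B + -2.34·ex + -1.09·ey = (-0.4566,1.6976)

-0.46 1.70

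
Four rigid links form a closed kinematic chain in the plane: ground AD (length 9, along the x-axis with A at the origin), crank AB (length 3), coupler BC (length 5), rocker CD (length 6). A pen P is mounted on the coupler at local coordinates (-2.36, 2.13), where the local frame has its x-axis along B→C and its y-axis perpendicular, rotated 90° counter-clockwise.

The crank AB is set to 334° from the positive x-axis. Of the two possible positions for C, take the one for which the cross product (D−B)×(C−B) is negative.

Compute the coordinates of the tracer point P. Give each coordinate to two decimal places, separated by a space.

A=(0,0), D=(9.00,0)
B = A + 3.00·(cos334°, sin334°) = (2.6964, -1.3151)
|BD| = 6.4393
circle(B,5.00) ∩ circle(D,6.00): a=2.3655, h=4.4050
  candidates: C₊=(4.1124,3.4802) cross=28.365; C₋=(5.9117,-5.1442) cross=-28.365
  mode - wants cross < 0 → take C=(5.9117,-5.1442) (cross=-28.365)
ex = (C−B)/|BC| = (0.6431,-0.7658); ey = (0.7658,0.6431)
P = B + -2.36·ex + 2.13·ey = (2.8099,1.8619)

2.81 1.86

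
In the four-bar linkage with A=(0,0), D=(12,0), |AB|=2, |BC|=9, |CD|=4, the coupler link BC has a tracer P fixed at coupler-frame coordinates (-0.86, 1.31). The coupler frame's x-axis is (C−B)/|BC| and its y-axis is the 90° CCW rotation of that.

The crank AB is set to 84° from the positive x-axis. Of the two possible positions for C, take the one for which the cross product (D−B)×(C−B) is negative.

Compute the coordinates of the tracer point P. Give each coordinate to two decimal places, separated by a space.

A=(0,0), D=(12.00,0)
B = A + 2.00·(cos84°, sin84°) = (0.2091, 1.9890)
|BD| = 11.9575
circle(B,9.00) ∩ circle(D,4.00): a=8.6967, h=2.3167
  candidates: C₊=(9.1700,2.8268) cross=27.702; C₋=(8.3992,-1.7420) cross=-27.702
  mode - wants cross < 0 → take C=(8.3992,-1.7420) (cross=-27.702)
ex = (C−B)/|BC| = (0.9100,-0.4146); ey = (0.4146,0.9100)
P = B + -0.86·ex + 1.31·ey = (-0.0305,3.5377)

-0.03 3.54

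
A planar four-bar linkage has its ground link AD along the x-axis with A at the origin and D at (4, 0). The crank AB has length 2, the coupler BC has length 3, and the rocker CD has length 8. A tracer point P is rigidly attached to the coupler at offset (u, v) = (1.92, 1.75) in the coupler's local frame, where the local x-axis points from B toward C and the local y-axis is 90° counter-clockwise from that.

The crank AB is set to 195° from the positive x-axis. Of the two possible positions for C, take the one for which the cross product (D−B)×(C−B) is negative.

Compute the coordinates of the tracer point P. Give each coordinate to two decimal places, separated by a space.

-1.30 -3.04

A=(0,0), D=(4.00,0)
B = A + 2.00·(cos195°, sin195°) = (-1.9319, -0.5176)
|BD| = 5.9544
circle(B,3.00) ∩ circle(D,8.00): a=-1.6412, h=2.5112
  candidates: C₊=(-3.7852,1.8414) cross=14.953; C₋=(-3.3486,-3.1621) cross=-14.953
  mode - wants cross < 0 → take C=(-3.3486,-3.1621) (cross=-14.953)
ex = (C−B)/|BC| = (-0.4722,-0.8815); ey = (0.8815,-0.4722)
P = B + 1.92·ex + 1.75·ey = (-1.2960,-3.0365)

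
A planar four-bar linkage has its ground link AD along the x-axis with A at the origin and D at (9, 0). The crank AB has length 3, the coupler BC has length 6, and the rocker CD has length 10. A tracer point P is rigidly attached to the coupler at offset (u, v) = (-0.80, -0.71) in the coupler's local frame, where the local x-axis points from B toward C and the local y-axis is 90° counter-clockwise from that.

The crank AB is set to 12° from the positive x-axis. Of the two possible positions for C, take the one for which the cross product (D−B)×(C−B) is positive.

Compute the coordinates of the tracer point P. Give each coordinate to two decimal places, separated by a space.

3.83 0.04

A=(0,0), D=(9.00,0)
B = A + 3.00·(cos12°, sin12°) = (2.9344, 0.6237)
|BD| = 6.0975
circle(B,6.00) ∩ circle(D,10.00): a=-2.1992, h=5.5824
  candidates: C₊=(1.3178,6.4018) cross=34.039; C₋=(0.1757,-4.7044) cross=-34.039
  mode + wants cross > 0 → take C=(1.3178,6.4018) (cross=34.039)
ex = (C−B)/|BC| = (-0.2694,0.9630); ey = (-0.9630,-0.2694)
P = B + -0.80·ex + -0.71·ey = (3.8337,0.0446)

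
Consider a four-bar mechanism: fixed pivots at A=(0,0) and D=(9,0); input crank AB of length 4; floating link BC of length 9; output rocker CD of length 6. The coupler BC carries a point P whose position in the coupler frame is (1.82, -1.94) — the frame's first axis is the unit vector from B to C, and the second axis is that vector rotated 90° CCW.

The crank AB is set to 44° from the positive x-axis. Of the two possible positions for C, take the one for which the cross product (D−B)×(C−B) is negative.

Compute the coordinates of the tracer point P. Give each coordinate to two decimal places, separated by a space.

A=(0,0), D=(9.00,0)
B = A + 4.00·(cos44°, sin44°) = (2.8774, 2.7786)
|BD| = 6.7237
circle(B,9.00) ∩ circle(D,6.00): a=6.7082, h=6.0000
  candidates: C₊=(11.4655,5.4700) cross=40.342; C₋=(6.5064,-5.4573) cross=-40.342
  mode - wants cross < 0 → take C=(6.5064,-5.4573) (cross=-40.342)
ex = (C−B)/|BC| = (0.4032,-0.9151); ey = (0.9151,0.4032)
P = B + 1.82·ex + -1.94·ey = (1.8359,0.3309)

1.84 0.33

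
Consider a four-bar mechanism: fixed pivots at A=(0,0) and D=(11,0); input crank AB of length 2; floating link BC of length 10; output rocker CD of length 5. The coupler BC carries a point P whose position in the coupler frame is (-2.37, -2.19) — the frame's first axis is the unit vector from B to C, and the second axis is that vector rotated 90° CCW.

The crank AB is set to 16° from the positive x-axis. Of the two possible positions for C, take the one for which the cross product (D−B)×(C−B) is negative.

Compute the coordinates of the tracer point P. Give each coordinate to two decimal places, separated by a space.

-1.26 0.03

A=(0,0), D=(11.00,0)
B = A + 2.00·(cos16°, sin16°) = (1.9225, 0.5513)
|BD| = 9.0942
circle(B,10.00) ∩ circle(D,5.00): a=8.6706, h=4.9820
  candidates: C₊=(10.8792,4.9985) cross=45.308; C₋=(10.2752,-4.9472) cross=-45.308
  mode - wants cross < 0 → take C=(10.2752,-4.9472) (cross=-45.308)
ex = (C−B)/|BC| = (0.8353,-0.5498); ey = (0.5498,0.8353)
P = B + -2.37·ex + -2.19·ey = (-1.2612,0.0252)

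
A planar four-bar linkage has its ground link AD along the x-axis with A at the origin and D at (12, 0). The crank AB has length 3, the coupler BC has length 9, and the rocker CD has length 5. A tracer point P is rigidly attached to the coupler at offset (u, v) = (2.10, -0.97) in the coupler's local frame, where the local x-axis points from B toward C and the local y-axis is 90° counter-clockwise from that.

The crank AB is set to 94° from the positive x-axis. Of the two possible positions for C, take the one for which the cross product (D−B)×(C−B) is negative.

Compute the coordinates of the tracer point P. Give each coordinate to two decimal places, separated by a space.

1.03 1.04

A=(0,0), D=(12.00,0)
B = A + 3.00·(cos94°, sin94°) = (-0.2093, 2.9927)
|BD| = 12.5707
circle(B,9.00) ∩ circle(D,5.00): a=8.5128, h=2.9211
  candidates: C₊=(8.7542,3.8032) cross=36.721; C₋=(7.3633,-1.8711) cross=-36.721
  mode - wants cross < 0 → take C=(7.3633,-1.8711) (cross=-36.721)
ex = (C−B)/|BC| = (0.8414,-0.5404); ey = (0.5404,0.8414)
P = B + 2.10·ex + -0.97·ey = (1.0335,1.0417)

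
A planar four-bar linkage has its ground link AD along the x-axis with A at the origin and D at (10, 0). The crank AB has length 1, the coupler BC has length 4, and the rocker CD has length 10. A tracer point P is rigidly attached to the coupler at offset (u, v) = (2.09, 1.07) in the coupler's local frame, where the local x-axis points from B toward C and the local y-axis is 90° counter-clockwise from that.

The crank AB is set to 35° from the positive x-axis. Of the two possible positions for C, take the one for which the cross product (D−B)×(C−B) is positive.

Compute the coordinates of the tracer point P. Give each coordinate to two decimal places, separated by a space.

A=(0,0), D=(10.00,0)
B = A + 1.00·(cos35°, sin35°) = (0.8192, 0.5736)
|BD| = 9.1987
circle(B,4.00) ∩ circle(D,10.00): a=0.0335, h=3.9999
  candidates: C₊=(1.1020,4.5636) cross=36.794; C₋=(0.6032,-3.4206) cross=-36.794
  mode + wants cross > 0 → take C=(1.1020,4.5636) (cross=36.794)
ex = (C−B)/|BC| = (0.0707,0.9975); ey = (-0.9975,0.0707)
P = B + 2.09·ex + 1.07·ey = (-0.1004,2.7340)

-0.10 2.73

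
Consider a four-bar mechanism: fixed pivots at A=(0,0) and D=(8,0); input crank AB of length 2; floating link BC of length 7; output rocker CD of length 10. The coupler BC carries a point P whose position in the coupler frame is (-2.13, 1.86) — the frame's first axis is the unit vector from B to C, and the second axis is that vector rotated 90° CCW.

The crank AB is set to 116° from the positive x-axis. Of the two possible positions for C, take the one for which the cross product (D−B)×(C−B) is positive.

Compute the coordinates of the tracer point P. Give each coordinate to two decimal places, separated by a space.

-3.47 0.68

A=(0,0), D=(8.00,0)
B = A + 2.00·(cos116°, sin116°) = (-0.8767, 1.7976)
|BD| = 9.0569
circle(B,7.00) ∩ circle(D,10.00): a=1.7129, h=6.7872
  candidates: C₊=(2.1492,8.1098) cross=61.471; C₋=(-0.5450,-5.1945) cross=-61.471
  mode + wants cross > 0 → take C=(2.1492,8.1098) (cross=61.471)
ex = (C−B)/|BC| = (0.4323,0.9017); ey = (-0.9017,0.4323)
P = B + -2.13·ex + 1.86·ey = (-3.4747,0.6809)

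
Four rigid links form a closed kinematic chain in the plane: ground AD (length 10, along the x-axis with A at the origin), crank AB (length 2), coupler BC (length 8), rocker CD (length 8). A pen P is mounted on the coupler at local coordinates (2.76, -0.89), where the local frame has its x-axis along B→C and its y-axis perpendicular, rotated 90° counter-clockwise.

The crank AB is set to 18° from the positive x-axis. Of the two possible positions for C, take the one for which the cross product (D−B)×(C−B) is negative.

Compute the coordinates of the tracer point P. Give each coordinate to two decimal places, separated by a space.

2.32 -2.25

A=(0,0), D=(10.00,0)
B = A + 2.00·(cos18°, sin18°) = (1.9021, 0.6180)
|BD| = 8.1214
circle(B,8.00) ∩ circle(D,8.00): a=4.0607, h=6.8928
  candidates: C₊=(6.4756,7.1818) cross=55.979; C₋=(5.4265,-6.5638) cross=-55.979
  mode - wants cross < 0 → take C=(5.4265,-6.5638) (cross=-55.979)
ex = (C−B)/|BC| = (0.4406,-0.8977); ey = (0.8977,0.4406)
P = B + 2.76·ex + -0.89·ey = (2.3191,-2.2518)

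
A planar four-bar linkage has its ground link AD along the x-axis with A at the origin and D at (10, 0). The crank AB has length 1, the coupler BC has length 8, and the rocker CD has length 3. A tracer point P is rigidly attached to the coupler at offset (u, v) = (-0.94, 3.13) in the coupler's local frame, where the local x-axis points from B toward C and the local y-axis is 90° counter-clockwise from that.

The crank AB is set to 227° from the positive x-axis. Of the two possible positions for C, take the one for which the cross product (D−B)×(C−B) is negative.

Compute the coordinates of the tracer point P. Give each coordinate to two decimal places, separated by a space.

A=(0,0), D=(10.00,0)
B = A + 1.00·(cos227°, sin227°) = (-0.6820, -0.7314)
|BD| = 10.7070
circle(B,8.00) ∩ circle(D,3.00): a=7.9219, h=1.1150
  candidates: C₊=(7.1453,0.9222) cross=11.939; C₋=(7.2976,-1.3027) cross=-11.939
  mode - wants cross < 0 → take C=(7.2976,-1.3027) (cross=-11.939)
ex = (C−B)/|BC| = (0.9974,-0.0714); ey = (0.0714,0.9974)
P = B + -0.94·ex + 3.13·ey = (-1.3961,2.4578)

-1.40 2.46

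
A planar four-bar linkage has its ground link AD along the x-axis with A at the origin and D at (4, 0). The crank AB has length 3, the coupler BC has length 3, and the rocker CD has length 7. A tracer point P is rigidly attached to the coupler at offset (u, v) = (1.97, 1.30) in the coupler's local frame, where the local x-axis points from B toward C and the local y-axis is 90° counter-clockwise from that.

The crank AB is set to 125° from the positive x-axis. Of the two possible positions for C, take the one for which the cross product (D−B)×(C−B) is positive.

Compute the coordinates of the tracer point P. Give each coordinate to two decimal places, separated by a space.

A=(0,0), D=(4.00,0)
B = A + 3.00·(cos125°, sin125°) = (-1.7207, 2.4575)
|BD| = 6.2262
circle(B,3.00) ∩ circle(D,7.00): a=-0.0991, h=2.9984
  candidates: C₊=(-0.6284,5.2515) cross=18.668; C₋=(-2.9952,-0.2584) cross=-18.668
  mode + wants cross > 0 → take C=(-0.6284,5.2515) (cross=18.668)
ex = (C−B)/|BC| = (0.3641,0.9314); ey = (-0.9314,0.3641)
P = B + 1.97·ex + 1.30·ey = (-2.2142,4.7656)

-2.21 4.77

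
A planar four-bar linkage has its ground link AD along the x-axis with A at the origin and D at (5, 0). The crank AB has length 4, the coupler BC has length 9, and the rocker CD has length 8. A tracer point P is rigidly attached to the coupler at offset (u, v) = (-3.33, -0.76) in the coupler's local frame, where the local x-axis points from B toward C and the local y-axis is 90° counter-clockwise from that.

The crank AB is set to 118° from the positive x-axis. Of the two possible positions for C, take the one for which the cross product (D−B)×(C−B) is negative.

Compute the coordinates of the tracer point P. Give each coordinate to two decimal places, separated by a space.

-3.00 6.76

A=(0,0), D=(5.00,0)
B = A + 4.00·(cos118°, sin118°) = (-1.8779, 3.5318)
|BD| = 7.7317
circle(B,9.00) ∩ circle(D,8.00): a=4.9652, h=7.5064
  candidates: C₊=(5.9679,7.9412) cross=58.037; C₋=(-0.8899,-5.4138) cross=-58.037
  mode - wants cross < 0 → take C=(-0.8899,-5.4138) (cross=-58.037)
ex = (C−B)/|BC| = (0.1098,-0.9940); ey = (0.9940,0.1098)
P = B + -3.33·ex + -0.76·ey = (-2.9989,6.7582)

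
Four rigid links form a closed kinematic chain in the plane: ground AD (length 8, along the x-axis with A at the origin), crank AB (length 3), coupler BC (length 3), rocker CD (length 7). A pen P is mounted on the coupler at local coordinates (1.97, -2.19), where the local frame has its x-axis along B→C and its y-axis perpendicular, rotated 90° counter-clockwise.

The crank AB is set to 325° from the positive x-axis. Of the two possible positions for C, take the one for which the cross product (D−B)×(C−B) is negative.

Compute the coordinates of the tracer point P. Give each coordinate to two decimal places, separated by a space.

A=(0,0), D=(8.00,0)
B = A + 3.00·(cos325°, sin325°) = (2.4575, -1.7207)
|BD| = 5.8035
circle(B,3.00) ∩ circle(D,7.00): a=-0.5444, h=2.9502
  candidates: C₊=(1.0628,0.9354) cross=17.121; C₋=(2.8122,-4.6997) cross=-17.121
  mode - wants cross < 0 → take C=(2.8122,-4.6997) (cross=-17.121)
ex = (C−B)/|BC| = (0.1183,-0.9930); ey = (0.9930,0.1183)
P = B + 1.97·ex + -2.19·ey = (0.5158,-3.9359)

0.52 -3.94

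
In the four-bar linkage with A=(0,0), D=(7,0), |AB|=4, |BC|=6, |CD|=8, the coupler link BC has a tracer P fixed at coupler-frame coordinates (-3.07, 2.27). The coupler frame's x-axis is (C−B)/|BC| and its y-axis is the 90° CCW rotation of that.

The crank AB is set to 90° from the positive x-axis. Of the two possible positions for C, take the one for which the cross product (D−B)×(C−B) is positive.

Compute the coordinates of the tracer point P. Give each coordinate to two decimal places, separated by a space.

A=(0,0), D=(7.00,0)
B = A + 4.00·(cos90°, sin90°) = (0.0000, 4.0000)
|BD| = 8.0623
circle(B,6.00) ∩ circle(D,8.00): a=2.2946, h=5.5439
  candidates: C₊=(4.7428,7.6750) cross=44.696; C₋=(-0.7582,-1.9519) cross=-44.696
  mode + wants cross > 0 → take C=(4.7428,7.6750) (cross=44.696)
ex = (C−B)/|BC| = (0.7905,0.6125); ey = (-0.6125,0.7905)
P = B + -3.07·ex + 2.27·ey = (-3.8171,3.9140)

-3.82 3.91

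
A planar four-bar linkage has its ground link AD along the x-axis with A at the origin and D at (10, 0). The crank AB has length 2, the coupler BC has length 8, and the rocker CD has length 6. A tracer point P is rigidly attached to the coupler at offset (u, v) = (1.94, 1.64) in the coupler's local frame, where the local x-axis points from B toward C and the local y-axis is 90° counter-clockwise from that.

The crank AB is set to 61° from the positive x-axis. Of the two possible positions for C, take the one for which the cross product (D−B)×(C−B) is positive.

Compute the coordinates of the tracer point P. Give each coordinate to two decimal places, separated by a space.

1.87 4.13

A=(0,0), D=(10.00,0)
B = A + 2.00·(cos61°, sin61°) = (0.9696, 1.7492)
|BD| = 9.1982
circle(B,8.00) ∩ circle(D,6.00): a=6.1212, h=5.1509
  candidates: C₊=(7.9586,5.6421) cross=47.379; C₋=(5.9995,-4.4717) cross=-47.379
  mode + wants cross > 0 → take C=(7.9586,5.6421) (cross=47.379)
ex = (C−B)/|BC| = (0.8736,0.4866); ey = (-0.4866,0.8736)
P = B + 1.94·ex + 1.64·ey = (1.8664,4.1260)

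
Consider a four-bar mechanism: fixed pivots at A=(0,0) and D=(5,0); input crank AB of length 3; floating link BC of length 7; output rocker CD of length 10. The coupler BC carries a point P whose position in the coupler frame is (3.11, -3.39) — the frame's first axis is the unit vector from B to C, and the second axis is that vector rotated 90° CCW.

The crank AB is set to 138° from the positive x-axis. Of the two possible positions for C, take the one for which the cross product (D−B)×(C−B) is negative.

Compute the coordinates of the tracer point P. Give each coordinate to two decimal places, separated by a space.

-6.22 -0.29

A=(0,0), D=(5.00,0)
B = A + 3.00·(cos138°, sin138°) = (-2.2294, 2.0074)
|BD| = 7.5030
circle(B,7.00) ∩ circle(D,10.00): a=0.3528, h=6.9911
  candidates: C₊=(-0.0190,8.6492) cross=52.454; C₋=(-3.7599,-4.8232) cross=-52.454
  mode - wants cross < 0 → take C=(-3.7599,-4.8232) (cross=-52.454)
ex = (C−B)/|BC| = (-0.2186,-0.9758); ey = (0.9758,-0.2186)
P = B + 3.11·ex + -3.39·ey = (-6.2174,-0.2862)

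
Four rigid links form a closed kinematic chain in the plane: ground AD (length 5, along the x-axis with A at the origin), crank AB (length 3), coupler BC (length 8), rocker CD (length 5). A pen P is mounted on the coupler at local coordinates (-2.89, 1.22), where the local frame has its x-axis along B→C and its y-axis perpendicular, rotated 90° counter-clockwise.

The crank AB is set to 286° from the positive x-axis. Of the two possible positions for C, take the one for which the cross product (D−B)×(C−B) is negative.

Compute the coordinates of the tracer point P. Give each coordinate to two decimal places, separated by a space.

-2.01 -1.54

A=(0,0), D=(5.00,0)
B = A + 3.00·(cos286°, sin286°) = (0.8269, -2.8838)
|BD| = 5.0726
circle(B,8.00) ∩ circle(D,5.00): a=6.3805, h=4.8259
  candidates: C₊=(3.3325,4.7137) cross=24.480; C₋=(8.8196,-3.2266) cross=-24.480
  mode - wants cross < 0 → take C=(8.8196,-3.2266) (cross=-24.480)
ex = (C−B)/|BC| = (0.9991,-0.0429); ey = (0.0429,0.9991)
P = B + -2.89·ex + 1.22·ey = (-2.0082,-1.5411)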